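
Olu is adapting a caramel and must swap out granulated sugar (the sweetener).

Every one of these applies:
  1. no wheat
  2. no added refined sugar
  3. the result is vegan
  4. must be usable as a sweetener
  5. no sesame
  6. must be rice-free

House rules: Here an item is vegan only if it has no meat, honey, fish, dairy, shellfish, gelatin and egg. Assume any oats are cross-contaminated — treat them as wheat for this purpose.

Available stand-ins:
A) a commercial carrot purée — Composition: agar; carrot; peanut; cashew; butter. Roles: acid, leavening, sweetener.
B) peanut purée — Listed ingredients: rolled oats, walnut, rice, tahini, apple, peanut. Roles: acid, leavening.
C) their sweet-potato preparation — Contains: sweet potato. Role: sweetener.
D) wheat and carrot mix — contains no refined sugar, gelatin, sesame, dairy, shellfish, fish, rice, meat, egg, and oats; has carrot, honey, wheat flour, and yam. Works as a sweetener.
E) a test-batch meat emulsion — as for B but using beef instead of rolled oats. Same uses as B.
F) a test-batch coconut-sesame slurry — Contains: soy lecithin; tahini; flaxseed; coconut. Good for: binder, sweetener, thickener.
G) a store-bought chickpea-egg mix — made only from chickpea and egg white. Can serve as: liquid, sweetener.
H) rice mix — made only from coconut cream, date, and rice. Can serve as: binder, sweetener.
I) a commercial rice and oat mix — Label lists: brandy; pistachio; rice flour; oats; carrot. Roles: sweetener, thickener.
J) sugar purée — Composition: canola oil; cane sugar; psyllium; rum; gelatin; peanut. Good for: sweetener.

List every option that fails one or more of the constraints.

A, B, D, E, F, G, H, I, J

A: has butter, so not vegan — reject
B: not usable as a sweetener; has rice, so not rice-free (and 2 more) — no
C: no refined sugar, no rice — keep
D: has honey, so not vegan; has wheat flour, so not wheat-free — no
E: not usable as a sweetener; has beef, so not vegan (and 2 more) — no
F: has tahini, so not sesame-free — out
G: has egg white, so not vegan — reject
H: has rice, so not rice-free — no
I: has rice flour, so not rice-free; has oats, so not wheat-free — no
J: has gelatin, so not vegan; has cane sugar, so not no-added-sugar — no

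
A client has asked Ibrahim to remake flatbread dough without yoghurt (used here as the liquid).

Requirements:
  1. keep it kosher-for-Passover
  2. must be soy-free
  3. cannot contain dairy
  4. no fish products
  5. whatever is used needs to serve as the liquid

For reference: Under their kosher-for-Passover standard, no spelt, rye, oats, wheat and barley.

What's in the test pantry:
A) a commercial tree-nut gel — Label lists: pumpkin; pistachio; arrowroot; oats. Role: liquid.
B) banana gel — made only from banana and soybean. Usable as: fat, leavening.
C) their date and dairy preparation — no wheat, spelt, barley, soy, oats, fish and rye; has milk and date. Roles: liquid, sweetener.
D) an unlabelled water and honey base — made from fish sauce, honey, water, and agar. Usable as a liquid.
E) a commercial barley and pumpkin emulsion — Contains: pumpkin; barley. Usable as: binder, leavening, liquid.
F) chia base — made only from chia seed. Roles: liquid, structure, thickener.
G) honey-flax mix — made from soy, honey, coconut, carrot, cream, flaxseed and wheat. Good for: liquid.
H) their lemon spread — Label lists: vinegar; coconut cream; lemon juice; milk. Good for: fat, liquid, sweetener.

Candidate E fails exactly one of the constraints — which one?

kosher-for-Passover

usable as a liquid: satisfied
kosher-for-Passover: has barley — fails
soy-free: satisfied
dairy-free: satisfied
fish-free: satisfied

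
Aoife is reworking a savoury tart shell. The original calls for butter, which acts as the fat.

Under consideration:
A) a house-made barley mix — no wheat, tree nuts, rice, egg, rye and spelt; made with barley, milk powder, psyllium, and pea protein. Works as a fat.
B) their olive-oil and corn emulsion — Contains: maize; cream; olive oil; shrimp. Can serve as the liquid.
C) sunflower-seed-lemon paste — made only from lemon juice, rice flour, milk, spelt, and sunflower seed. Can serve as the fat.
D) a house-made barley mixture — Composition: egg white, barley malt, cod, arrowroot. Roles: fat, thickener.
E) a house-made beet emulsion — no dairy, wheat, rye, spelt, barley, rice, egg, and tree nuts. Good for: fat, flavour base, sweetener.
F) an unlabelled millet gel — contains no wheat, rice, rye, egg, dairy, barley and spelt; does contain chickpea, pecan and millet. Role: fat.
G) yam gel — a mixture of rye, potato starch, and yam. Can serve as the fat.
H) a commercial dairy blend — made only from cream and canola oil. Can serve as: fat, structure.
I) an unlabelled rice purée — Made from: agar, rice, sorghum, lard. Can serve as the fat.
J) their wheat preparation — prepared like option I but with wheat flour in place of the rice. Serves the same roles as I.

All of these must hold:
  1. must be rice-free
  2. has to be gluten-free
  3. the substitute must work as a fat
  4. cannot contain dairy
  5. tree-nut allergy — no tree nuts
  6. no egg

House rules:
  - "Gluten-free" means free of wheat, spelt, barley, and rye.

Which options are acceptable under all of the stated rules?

E

A: has barley, so not gluten-free; has milk powder, so not dairy-free — out
B: not usable as a fat; has cream, so not dairy-free — no
C: has spelt, so not gluten-free; has milk, so not dairy-free (and 1 more) — no
D: has barley malt, so not gluten-free; has egg white, so not egg-free — no
E: no tree nuts, no egg — keep
F: has pecan, so not tree-nut-free — out
G: has rye, so not gluten-free — no
H: has cream, so not dairy-free — no
I: has rice, so not rice-free — out
J: has wheat flour, so not gluten-free — no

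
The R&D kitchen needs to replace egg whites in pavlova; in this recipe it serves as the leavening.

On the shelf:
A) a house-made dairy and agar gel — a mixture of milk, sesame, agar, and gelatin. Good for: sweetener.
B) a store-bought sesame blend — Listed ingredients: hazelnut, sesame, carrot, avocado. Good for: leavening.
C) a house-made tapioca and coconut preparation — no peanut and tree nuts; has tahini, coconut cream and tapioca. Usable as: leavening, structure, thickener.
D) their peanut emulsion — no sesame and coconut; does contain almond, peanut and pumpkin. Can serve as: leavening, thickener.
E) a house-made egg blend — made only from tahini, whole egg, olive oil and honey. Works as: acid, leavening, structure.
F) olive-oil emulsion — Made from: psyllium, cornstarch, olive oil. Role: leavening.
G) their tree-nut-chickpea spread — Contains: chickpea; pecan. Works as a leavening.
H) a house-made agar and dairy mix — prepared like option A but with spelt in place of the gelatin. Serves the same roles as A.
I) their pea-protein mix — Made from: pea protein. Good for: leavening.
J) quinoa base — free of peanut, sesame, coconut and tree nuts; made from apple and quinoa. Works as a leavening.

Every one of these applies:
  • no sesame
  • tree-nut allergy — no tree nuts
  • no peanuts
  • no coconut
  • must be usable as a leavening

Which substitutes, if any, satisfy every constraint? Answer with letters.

A: not usable as a leavening; has sesame, so not sesame-free — no
B: has sesame, so not sesame-free; has hazelnut, so not tree-nut-free — reject
C: has tahini, so not sesame-free; has coconut cream, so not coconut-free — no
D: has almond, so not tree-nut-free; has peanut, so not peanut-free — no
E: has tahini, so not sesame-free — no
F: no sesame, no coconut — keep
G: has pecan, so not tree-nut-free — no
H: not usable as a leavening; has sesame, so not sesame-free — reject
I: nothing on the exclusion list — valid
J: all constraints satisfied — valid

F, I, J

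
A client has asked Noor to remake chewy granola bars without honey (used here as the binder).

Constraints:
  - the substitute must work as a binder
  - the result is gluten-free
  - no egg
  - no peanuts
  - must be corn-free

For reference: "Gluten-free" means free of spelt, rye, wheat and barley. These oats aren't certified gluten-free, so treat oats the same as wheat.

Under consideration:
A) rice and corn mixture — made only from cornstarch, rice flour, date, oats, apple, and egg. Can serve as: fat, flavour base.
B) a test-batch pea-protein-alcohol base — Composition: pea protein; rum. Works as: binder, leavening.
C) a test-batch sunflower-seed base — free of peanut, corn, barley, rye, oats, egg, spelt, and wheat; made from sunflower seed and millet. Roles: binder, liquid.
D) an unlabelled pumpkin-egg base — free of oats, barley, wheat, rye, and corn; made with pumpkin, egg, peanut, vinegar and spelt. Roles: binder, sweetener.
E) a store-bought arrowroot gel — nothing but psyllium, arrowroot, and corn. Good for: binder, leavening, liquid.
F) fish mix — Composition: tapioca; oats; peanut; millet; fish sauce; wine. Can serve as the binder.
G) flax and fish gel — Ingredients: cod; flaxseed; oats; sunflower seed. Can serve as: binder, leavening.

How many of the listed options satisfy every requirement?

2

A: not usable as a binder; has oats, so not gluten-free (and 2 more) — reject
B: all constraints satisfied — OK
C: every rule checks out — valid
D: has spelt, so not gluten-free; has egg, so not egg-free (and 1 more) — out
E: has corn, so not corn-free — out
F: has oats, so not gluten-free; has peanut, so not peanut-free — reject
G: has oats, so not gluten-free — no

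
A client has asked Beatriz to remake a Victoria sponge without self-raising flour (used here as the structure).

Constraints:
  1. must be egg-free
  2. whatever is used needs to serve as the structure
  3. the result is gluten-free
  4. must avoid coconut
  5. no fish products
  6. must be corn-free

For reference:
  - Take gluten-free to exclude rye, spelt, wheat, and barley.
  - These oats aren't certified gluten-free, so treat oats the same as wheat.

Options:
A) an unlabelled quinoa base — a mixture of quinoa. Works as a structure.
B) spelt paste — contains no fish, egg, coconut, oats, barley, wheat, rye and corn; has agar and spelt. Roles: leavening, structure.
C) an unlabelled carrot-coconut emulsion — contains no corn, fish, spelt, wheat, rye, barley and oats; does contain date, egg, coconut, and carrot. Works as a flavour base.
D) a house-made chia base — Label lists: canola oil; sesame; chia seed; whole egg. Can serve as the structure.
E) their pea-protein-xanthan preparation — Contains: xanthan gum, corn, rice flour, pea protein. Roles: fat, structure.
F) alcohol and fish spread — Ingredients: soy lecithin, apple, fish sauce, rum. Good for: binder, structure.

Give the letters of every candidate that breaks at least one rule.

B, C, D, E, F

A: only quinoa; none excluded — valid
B: has spelt, so not gluten-free — out
C: not usable as a structure; has coconut, so not coconut-free (and 1 more) — out
D: has whole egg, so not egg-free — no
E: has corn, so not corn-free — reject
F: has fish sauce, so not fish-free — out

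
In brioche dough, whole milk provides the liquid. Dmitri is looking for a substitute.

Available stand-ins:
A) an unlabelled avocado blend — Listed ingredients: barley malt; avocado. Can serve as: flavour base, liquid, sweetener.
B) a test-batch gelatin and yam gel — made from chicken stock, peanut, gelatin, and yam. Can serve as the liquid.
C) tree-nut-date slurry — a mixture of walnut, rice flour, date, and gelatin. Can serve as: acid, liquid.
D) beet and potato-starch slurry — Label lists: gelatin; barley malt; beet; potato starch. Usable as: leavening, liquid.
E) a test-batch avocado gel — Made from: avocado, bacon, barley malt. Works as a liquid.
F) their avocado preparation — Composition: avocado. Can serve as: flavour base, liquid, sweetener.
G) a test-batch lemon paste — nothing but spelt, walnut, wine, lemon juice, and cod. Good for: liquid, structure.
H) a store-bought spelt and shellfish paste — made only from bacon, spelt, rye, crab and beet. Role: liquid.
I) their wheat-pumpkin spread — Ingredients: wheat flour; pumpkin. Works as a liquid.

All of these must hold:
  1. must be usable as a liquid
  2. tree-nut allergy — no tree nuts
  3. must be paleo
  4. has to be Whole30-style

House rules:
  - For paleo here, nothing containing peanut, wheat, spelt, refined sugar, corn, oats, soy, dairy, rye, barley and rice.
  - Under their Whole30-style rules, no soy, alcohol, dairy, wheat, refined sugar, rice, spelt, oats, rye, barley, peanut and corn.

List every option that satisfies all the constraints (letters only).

A: has barley malt, so not paleo; has barley malt, so not Whole30-style — out
B: has peanut, so not paleo; has peanut, so not Whole30-style — reject
C: has rice flour, so not paleo; has rice flour, so not Whole30-style (and 1 more) — no
D: has barley malt, so not paleo; has barley malt, so not Whole30-style — no
E: has barley malt, so not paleo; has barley malt, so not Whole30-style — out
F: works as a liquid, no tree nuts, paleo — keep
G: has spelt, so not paleo; has wine, so not Whole30-style (and 1 more) — no
H: has rye, so not paleo; has rye, so not Whole30-style — out
I: has wheat flour, so not paleo; has wheat flour, so not Whole30-style — out

F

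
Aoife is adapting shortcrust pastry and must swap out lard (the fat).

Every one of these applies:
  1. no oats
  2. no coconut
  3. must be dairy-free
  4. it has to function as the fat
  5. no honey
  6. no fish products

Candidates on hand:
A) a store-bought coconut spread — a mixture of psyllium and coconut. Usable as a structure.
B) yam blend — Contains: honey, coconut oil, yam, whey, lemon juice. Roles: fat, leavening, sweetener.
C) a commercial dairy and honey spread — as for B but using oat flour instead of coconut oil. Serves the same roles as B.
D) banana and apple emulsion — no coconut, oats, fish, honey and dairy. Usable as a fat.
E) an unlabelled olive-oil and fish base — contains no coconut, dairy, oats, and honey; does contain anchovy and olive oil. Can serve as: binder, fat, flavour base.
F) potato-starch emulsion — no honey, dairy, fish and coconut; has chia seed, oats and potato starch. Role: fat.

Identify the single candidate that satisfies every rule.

D

A: not usable as a fat; has coconut, so not coconut-free — reject
B: has coconut oil, so not coconut-free; has honey, so not honey-free (and 1 more) — out
C: has honey, so not honey-free; has whey, so not dairy-free (and 1 more) — out
D: works as a fat, no honey, no oats — valid
E: has anchovy, so not fish-free — out
F: has oats, so not oat-free — reject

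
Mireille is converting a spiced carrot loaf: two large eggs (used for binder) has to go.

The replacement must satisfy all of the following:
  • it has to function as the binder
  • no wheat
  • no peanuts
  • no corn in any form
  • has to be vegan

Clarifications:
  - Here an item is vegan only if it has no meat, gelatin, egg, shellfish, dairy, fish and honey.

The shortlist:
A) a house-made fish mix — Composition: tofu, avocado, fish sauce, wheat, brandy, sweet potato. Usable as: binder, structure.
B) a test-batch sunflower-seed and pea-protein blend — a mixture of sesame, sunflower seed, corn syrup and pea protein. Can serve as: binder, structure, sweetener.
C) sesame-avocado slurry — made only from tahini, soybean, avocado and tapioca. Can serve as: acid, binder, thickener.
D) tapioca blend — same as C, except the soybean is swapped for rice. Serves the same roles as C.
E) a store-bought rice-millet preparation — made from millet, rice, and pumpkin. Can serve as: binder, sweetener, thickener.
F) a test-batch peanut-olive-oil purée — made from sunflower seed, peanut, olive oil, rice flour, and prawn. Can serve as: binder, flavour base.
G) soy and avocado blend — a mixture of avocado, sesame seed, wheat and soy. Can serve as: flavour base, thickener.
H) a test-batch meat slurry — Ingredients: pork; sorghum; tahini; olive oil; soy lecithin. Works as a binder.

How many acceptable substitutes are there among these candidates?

3

A: has fish sauce, so not vegan; has wheat, so not wheat-free — no
B: has corn syrup, so not corn-free — reject
C: tahini and soybean etc. — none of it excluded — keep
D: rice and tahini etc. — none of it excluded — valid
E: no corn, no peanut — keep
F: has prawn, so not vegan; has peanut, so not peanut-free — out
G: not usable as a binder; has wheat, so not wheat-free — out
H: has pork, so not vegan — out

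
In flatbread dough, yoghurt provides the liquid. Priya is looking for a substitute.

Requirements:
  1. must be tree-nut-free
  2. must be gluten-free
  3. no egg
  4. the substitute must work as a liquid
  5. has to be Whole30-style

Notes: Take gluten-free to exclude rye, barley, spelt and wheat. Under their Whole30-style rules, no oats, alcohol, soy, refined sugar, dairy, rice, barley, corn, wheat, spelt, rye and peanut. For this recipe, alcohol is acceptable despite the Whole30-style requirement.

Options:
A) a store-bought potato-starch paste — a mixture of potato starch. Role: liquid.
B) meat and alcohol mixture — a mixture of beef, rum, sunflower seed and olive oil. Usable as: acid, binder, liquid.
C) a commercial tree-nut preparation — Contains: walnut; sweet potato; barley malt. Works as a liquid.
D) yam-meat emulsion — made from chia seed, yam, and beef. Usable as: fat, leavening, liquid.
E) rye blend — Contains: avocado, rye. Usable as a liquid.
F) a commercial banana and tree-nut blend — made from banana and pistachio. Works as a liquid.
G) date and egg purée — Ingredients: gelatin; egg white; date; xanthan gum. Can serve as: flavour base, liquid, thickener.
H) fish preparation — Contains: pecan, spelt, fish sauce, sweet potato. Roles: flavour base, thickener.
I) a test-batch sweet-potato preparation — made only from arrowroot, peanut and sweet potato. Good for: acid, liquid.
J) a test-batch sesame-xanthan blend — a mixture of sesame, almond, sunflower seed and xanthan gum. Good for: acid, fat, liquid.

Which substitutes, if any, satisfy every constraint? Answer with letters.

A, B, D

A: only potato starch; none excluded — OK
B: alcohol is permitted under the Whole30-style carve-out; nothing else excluded — valid
C: has barley malt, so not gluten-free; has barley malt, so not Whole30-style (and 1 more) — out
D: nothing on the exclusion list — OK
E: has rye, so not gluten-free; has rye, so not Whole30-style — no
F: has pistachio, so not tree-nut-free — no
G: has egg white, so not egg-free — out
H: not usable as a liquid; has spelt, so not gluten-free (and 2 more) — out
I: has peanut, so not Whole30-style — reject
J: has almond, so not tree-nut-free — reject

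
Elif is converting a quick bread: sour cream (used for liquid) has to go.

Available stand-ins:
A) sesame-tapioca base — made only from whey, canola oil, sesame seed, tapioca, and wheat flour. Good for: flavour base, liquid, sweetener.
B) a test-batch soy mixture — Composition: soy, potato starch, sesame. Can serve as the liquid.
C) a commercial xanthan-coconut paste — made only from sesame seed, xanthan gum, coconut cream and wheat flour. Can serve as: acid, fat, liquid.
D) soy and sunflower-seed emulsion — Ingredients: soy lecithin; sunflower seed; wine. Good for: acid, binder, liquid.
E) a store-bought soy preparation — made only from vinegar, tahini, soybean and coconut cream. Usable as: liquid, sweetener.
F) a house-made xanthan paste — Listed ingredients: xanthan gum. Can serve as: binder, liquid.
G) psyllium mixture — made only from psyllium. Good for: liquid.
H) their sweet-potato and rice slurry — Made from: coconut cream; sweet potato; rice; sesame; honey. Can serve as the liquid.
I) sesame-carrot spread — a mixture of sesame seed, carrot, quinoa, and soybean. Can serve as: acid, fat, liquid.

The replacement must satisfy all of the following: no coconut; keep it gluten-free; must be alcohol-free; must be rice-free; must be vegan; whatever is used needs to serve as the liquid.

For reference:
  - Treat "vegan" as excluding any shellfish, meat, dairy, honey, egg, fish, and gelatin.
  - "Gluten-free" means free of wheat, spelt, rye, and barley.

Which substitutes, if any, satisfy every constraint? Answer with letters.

A: has whey, so not vegan; has wheat flour, so not gluten-free — out
B: every rule checks out — OK
C: has wheat flour, so not gluten-free; has coconut cream, so not coconut-free — no
D: has wine, so not alcohol-free — reject
E: has coconut cream, so not coconut-free — out
F: all constraints satisfied — keep
G: only psyllium; none excluded — valid
H: has honey, so not vegan; has coconut cream, so not coconut-free (and 1 more) — reject
I: sesame seed and soybean etc. — none of it excluded — valid

B, F, G, I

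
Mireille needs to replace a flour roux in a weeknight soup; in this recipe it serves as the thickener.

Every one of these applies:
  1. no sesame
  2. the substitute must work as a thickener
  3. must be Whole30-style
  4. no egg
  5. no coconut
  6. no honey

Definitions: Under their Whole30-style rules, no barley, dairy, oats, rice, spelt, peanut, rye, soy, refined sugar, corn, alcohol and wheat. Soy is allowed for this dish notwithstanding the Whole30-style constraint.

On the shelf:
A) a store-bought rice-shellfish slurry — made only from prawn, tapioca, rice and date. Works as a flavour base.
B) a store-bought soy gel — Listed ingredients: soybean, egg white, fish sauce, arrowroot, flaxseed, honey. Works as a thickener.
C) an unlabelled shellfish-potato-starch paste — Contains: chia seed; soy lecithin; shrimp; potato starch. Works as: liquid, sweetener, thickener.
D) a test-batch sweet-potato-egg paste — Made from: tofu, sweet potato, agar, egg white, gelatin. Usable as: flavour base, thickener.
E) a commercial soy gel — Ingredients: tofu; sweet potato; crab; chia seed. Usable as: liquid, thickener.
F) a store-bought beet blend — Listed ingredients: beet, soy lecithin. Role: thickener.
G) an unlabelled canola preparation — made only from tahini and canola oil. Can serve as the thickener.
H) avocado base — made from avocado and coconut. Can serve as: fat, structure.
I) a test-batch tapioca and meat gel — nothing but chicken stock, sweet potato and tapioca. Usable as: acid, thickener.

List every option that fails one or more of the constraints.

A, B, D, G, H

A: not usable as a thickener; has rice, so not Whole30-style — out
B: has honey, so not honey-free; has egg white, so not egg-free — out
C: soy is permitted under the Whole30-style carve-out; nothing else excluded — valid
D: has egg white, so not egg-free — no
E: soy is permitted under the Whole30-style carve-out; nothing else excluded — keep
F: soy is permitted under the Whole30-style carve-out; nothing else excluded — keep
G: has tahini, so not sesame-free — out
H: not usable as a thickener; has coconut, so not coconut-free — reject
I: only chicken stock, sweet potato, and tapioca; none excluded — keep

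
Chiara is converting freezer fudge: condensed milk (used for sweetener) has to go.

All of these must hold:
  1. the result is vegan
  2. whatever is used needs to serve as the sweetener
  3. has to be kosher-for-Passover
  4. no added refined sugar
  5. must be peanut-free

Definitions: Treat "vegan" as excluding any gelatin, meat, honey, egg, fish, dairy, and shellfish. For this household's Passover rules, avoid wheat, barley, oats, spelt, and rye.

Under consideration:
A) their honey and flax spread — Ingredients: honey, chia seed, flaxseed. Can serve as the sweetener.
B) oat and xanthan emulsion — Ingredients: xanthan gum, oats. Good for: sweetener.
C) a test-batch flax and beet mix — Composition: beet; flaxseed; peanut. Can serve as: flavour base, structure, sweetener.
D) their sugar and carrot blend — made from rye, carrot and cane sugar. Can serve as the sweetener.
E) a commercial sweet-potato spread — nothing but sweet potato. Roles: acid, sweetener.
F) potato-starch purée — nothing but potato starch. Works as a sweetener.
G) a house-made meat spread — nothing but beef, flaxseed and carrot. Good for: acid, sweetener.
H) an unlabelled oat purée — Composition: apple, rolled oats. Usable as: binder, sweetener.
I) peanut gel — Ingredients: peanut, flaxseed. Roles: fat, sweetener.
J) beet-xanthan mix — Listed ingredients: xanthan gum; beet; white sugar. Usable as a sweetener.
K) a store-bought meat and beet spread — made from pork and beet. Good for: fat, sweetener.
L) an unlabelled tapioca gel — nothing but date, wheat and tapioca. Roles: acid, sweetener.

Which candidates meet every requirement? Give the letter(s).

A: has honey, so not vegan — no
B: has oats, so not kosher-for-Passover — no
C: has peanut, so not peanut-free — reject
D: has rye, so not kosher-for-Passover; has cane sugar, so not no-added-sugar — reject
E: nothing on the exclusion list — valid
F: only potato starch; none excluded — valid
G: has beef, so not vegan — reject
H: has rolled oats, so not kosher-for-Passover — reject
I: has peanut, so not peanut-free — no
J: has white sugar, so not no-added-sugar — no
K: has pork, so not vegan — no
L: has wheat, so not kosher-for-Passover — no

E, F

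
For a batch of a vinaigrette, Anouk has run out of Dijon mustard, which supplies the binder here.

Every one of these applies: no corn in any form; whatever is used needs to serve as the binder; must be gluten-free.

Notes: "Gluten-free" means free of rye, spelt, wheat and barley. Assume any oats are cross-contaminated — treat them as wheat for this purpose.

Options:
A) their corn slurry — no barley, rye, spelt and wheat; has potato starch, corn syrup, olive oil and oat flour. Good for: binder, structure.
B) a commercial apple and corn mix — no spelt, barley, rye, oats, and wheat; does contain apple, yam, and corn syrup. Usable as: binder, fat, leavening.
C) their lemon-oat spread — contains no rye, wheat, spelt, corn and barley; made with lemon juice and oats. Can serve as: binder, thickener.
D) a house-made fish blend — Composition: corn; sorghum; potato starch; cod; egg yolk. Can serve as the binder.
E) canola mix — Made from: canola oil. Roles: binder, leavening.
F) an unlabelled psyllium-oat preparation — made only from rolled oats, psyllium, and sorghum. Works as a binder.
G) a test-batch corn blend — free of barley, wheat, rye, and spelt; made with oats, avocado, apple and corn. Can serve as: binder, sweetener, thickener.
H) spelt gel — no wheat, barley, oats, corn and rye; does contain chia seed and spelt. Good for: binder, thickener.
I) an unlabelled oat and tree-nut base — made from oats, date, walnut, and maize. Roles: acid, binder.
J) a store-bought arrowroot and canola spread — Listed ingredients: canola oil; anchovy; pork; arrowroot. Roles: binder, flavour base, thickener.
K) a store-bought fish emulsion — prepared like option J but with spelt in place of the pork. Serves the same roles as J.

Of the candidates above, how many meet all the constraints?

A: has oat flour, so not gluten-free; has corn syrup, so not corn-free — reject
B: has corn syrup, so not corn-free — out
C: has oats, so not gluten-free — reject
D: has corn, so not corn-free — no
E: every rule checks out — OK
F: has rolled oats, so not gluten-free — out
G: has oats, so not gluten-free; has corn, so not corn-free — reject
H: has spelt, so not gluten-free — out
I: has oats, so not gluten-free; has maize, so not corn-free — no
J: no corn, gluten-free — valid
K: has spelt, so not gluten-free — out

2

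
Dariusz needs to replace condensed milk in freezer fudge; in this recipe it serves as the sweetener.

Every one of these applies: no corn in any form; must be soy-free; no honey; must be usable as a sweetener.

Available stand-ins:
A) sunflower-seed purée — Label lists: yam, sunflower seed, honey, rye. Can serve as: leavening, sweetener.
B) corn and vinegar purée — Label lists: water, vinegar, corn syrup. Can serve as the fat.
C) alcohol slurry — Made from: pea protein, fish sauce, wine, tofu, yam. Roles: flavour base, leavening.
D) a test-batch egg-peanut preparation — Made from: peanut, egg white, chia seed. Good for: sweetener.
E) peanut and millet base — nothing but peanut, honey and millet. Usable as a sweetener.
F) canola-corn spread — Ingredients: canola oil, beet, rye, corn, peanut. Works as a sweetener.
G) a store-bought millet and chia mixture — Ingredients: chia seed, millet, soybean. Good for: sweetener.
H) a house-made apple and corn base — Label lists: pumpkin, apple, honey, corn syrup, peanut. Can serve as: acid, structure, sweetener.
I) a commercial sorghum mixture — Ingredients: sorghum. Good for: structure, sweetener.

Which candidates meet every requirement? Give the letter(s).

D, I

A: has honey, so not honey-free — no
B: not usable as a sweetener; has corn syrup, so not corn-free — no
C: not usable as a sweetener; has tofu, so not soy-free — reject
D: only egg white, peanut and chia seed; none excluded — OK
E: has honey, so not honey-free — no
F: has corn, so not corn-free — out
G: has soybean, so not soy-free — no
H: has honey, so not honey-free; has corn syrup, so not corn-free — reject
I: works as a sweetener, no honey, no corn — OK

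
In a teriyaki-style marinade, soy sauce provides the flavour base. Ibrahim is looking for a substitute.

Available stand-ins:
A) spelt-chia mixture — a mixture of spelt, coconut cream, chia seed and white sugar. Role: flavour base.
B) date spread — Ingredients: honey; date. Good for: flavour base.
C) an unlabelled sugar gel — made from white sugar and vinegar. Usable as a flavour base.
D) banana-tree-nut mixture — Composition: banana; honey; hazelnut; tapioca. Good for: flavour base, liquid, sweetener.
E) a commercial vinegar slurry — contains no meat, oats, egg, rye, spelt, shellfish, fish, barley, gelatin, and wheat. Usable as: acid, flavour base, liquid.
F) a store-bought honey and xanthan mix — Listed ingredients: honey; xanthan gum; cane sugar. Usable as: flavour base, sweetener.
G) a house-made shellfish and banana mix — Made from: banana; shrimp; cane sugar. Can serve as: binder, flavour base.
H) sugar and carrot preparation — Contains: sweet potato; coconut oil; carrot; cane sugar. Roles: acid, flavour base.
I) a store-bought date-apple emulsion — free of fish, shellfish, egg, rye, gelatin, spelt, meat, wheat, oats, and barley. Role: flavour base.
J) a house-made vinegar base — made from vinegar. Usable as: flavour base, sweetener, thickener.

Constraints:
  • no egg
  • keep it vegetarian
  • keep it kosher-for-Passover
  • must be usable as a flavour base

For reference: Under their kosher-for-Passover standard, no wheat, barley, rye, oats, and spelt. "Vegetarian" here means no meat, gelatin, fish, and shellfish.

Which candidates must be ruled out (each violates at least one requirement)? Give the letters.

A, G

A: has spelt, so not kosher-for-Passover — out
B: every rule checks out — OK
C: all constraints satisfied — valid
D: vegetarian, kosher-for-Passover — keep
E: works as a flavour base, no egg, vegetarian — OK
F: only honey, cane sugar, and xanthan gum; none excluded — OK
G: has shrimp, so not vegetarian — out
H: coconut oil and cane sugar etc. — none of it excluded — OK
I: no egg, kosher-for-Passover — keep
J: vegetarian, no egg — OK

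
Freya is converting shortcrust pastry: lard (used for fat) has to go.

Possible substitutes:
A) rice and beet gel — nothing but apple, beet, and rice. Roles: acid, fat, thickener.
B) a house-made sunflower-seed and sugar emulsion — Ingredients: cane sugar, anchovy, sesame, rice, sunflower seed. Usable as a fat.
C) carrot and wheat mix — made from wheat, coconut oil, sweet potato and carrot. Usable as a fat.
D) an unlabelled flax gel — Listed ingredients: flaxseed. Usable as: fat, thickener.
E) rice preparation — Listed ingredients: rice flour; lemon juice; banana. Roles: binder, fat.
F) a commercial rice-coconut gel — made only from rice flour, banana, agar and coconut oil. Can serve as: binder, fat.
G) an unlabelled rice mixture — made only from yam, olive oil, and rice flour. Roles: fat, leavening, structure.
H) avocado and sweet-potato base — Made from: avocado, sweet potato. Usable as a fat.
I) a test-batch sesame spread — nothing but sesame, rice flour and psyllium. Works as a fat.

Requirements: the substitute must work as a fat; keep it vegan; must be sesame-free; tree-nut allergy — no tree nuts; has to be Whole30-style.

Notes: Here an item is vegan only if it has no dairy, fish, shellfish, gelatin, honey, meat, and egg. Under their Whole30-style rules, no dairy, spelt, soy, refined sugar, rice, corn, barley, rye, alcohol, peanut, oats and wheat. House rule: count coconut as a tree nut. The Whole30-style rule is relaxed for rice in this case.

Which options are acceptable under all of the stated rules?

A, D, E, G, H

A: rice is permitted under the Whole30-style carve-out; nothing else excluded — valid
B: has anchovy, so not vegan; has cane sugar, so not Whole30-style (and 1 more) — reject
C: has wheat, so not Whole30-style; has coconut oil, so not tree-nut-free — out
D: only flaxseed; none excluded — valid
E: rice is permitted under the Whole30-style carve-out; nothing else excluded — OK
F: has coconut oil, so not tree-nut-free — no
G: rice is permitted under the Whole30-style carve-out; nothing else excluded — valid
H: nothing on the exclusion list — keep
I: has sesame, so not sesame-free — reject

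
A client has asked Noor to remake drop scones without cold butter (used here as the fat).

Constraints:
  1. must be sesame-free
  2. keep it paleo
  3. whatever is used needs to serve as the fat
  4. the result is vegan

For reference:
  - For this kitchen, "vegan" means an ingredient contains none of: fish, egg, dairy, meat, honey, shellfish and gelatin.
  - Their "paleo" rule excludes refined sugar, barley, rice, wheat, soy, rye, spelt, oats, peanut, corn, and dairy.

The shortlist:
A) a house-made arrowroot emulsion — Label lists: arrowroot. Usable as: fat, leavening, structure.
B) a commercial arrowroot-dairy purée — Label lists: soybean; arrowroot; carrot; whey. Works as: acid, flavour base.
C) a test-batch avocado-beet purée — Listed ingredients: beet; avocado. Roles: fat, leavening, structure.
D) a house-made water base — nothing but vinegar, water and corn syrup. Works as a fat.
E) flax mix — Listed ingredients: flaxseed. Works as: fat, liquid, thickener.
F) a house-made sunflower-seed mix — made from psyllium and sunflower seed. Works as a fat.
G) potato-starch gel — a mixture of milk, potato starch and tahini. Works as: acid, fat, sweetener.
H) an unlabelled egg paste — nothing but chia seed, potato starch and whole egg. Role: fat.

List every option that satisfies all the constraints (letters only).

A: only arrowroot; none excluded — OK
B: not usable as a fat; has whey, so not vegan (and 1 more) — reject
C: only avocado and beet; none excluded — keep
D: has corn syrup, so not paleo — out
E: works as a fat, no sesame, vegan — OK
F: all constraints satisfied — OK
G: has milk, so not vegan; has milk, so not paleo (and 1 more) — reject
H: has whole egg, so not vegan — out

A, C, E, F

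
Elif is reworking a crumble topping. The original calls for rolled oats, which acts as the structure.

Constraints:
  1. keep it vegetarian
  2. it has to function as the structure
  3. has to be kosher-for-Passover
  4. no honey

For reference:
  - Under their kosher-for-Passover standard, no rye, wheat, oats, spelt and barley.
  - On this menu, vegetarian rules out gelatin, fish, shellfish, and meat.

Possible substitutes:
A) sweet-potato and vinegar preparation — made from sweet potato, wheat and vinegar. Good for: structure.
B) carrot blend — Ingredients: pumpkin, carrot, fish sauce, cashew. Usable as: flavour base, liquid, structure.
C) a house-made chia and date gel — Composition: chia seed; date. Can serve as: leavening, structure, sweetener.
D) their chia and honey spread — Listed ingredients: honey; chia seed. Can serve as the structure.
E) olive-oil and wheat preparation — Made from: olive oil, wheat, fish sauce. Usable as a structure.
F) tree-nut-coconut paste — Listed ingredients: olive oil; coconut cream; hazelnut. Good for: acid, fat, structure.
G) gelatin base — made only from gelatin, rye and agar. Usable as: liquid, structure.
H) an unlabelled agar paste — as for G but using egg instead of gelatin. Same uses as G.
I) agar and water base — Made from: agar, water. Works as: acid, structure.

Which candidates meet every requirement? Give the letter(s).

A: has wheat, so not kosher-for-Passover — no
B: has fish sauce, so not vegetarian — reject
C: works as a structure, vegetarian, no honey — keep
D: has honey, so not honey-free — out
E: has wheat, so not kosher-for-Passover; has fish sauce, so not vegetarian — out
F: only coconut cream, hazelnut and olive oil; none excluded — OK
G: has rye, so not kosher-for-Passover; has gelatin, so not vegetarian — no
H: has rye, so not kosher-for-Passover — no
I: nothing on the exclusion list — keep

C, F, I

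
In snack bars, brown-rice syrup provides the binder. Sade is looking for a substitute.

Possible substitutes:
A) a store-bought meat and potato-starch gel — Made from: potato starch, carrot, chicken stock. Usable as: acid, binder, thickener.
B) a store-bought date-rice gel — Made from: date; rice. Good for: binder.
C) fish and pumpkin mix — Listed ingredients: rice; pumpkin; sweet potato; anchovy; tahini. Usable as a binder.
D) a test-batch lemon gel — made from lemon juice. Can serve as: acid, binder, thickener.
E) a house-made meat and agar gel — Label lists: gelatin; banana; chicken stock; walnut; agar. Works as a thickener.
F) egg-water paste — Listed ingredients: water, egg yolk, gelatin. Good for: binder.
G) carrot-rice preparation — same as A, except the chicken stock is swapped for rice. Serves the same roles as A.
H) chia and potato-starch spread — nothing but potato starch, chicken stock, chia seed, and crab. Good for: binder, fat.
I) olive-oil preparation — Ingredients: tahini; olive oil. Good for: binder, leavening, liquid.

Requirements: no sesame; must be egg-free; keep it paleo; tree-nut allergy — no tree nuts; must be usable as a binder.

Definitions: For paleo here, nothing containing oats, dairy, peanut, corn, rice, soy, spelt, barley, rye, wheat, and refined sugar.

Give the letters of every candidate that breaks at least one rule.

B, C, E, F, G, I

A: no tree nuts, no sesame — OK
B: has rice, so not paleo — no
C: has rice, so not paleo; has tahini, so not sesame-free — no
D: every rule checks out — keep
E: not usable as a binder; has walnut, so not tree-nut-free — out
F: has egg yolk, so not egg-free — no
G: has rice, so not paleo — reject
H: nothing on the exclusion list — valid
I: has tahini, so not sesame-free — reject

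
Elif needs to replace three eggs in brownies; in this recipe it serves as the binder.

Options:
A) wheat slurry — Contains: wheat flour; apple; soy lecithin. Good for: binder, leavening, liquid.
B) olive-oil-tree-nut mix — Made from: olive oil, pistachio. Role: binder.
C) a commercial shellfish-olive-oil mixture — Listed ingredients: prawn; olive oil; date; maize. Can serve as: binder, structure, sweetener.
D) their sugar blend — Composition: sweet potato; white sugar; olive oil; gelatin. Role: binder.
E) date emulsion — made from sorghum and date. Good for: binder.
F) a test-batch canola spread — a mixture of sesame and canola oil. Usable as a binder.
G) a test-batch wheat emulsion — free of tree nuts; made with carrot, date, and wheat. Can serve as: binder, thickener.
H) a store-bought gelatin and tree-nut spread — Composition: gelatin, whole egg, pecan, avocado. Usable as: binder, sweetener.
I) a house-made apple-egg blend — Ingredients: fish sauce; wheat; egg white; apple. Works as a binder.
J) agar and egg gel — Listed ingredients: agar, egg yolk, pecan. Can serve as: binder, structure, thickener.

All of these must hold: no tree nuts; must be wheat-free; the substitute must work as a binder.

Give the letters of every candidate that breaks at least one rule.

A, B, G, H, I, J

A: has wheat flour, so not wheat-free — no
B: has pistachio, so not tree-nut-free — no
C: no wheat, no tree nuts — OK
D: gelatin and white sugar etc. — none of it excluded — valid
E: works as a binder, no tree nuts, no wheat — keep
F: every rule checks out — valid
G: has wheat, so not wheat-free — reject
H: has pecan, so not tree-nut-free — no
I: has wheat, so not wheat-free — reject
J: has pecan, so not tree-nut-free — out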